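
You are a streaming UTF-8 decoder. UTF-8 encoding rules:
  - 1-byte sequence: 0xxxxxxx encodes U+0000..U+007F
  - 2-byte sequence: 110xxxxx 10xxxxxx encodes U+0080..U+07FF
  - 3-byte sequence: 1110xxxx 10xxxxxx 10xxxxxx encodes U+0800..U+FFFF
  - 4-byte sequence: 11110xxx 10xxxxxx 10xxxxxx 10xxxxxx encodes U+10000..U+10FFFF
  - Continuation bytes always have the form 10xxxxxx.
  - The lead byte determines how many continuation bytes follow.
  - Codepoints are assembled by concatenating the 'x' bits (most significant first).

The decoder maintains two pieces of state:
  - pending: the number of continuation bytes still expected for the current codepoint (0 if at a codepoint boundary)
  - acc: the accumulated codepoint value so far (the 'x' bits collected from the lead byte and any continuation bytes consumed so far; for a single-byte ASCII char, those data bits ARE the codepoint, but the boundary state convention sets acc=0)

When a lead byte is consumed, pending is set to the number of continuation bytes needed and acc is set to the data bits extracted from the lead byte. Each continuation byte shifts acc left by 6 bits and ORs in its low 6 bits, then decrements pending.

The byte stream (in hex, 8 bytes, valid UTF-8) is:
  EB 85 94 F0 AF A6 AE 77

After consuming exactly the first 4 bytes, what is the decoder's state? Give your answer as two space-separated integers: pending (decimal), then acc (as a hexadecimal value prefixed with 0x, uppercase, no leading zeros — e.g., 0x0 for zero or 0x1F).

Answer: 3 0x0

Derivation:
Byte[0]=EB: 3-byte lead. pending=2, acc=0xB
Byte[1]=85: continuation. acc=(acc<<6)|0x05=0x2C5, pending=1
Byte[2]=94: continuation. acc=(acc<<6)|0x14=0xB154, pending=0
Byte[3]=F0: 4-byte lead. pending=3, acc=0x0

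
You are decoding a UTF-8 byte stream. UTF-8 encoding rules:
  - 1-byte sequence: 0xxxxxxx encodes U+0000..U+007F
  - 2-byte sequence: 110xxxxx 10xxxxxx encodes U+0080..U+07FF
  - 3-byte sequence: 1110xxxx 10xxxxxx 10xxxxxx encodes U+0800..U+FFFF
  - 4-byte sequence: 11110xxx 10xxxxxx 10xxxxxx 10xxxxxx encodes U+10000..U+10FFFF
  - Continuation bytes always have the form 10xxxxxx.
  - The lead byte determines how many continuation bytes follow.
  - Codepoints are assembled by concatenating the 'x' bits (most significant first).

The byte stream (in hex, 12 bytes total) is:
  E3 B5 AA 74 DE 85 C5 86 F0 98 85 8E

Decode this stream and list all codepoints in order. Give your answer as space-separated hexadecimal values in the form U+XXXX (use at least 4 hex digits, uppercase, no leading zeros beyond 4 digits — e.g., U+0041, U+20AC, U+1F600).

Answer: U+3D6A U+0074 U+0785 U+0146 U+1814E

Derivation:
Byte[0]=E3: 3-byte lead, need 2 cont bytes. acc=0x3
Byte[1]=B5: continuation. acc=(acc<<6)|0x35=0xF5
Byte[2]=AA: continuation. acc=(acc<<6)|0x2A=0x3D6A
Completed: cp=U+3D6A (starts at byte 0)
Byte[3]=74: 1-byte ASCII. cp=U+0074
Byte[4]=DE: 2-byte lead, need 1 cont bytes. acc=0x1E
Byte[5]=85: continuation. acc=(acc<<6)|0x05=0x785
Completed: cp=U+0785 (starts at byte 4)
Byte[6]=C5: 2-byte lead, need 1 cont bytes. acc=0x5
Byte[7]=86: continuation. acc=(acc<<6)|0x06=0x146
Completed: cp=U+0146 (starts at byte 6)
Byte[8]=F0: 4-byte lead, need 3 cont bytes. acc=0x0
Byte[9]=98: continuation. acc=(acc<<6)|0x18=0x18
Byte[10]=85: continuation. acc=(acc<<6)|0x05=0x605
Byte[11]=8E: continuation. acc=(acc<<6)|0x0E=0x1814E
Completed: cp=U+1814E (starts at byte 8)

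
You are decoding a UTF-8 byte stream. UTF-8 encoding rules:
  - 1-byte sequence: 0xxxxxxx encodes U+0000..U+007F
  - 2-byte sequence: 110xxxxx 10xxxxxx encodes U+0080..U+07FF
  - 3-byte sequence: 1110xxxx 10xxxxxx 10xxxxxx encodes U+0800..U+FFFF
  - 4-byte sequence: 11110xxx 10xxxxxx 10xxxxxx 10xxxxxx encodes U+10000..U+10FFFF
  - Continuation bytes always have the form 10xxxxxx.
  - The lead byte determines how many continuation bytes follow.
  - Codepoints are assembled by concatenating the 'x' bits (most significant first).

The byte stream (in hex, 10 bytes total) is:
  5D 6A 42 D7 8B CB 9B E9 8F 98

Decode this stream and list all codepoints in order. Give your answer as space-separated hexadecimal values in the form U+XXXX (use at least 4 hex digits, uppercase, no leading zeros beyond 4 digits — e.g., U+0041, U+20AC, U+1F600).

Answer: U+005D U+006A U+0042 U+05CB U+02DB U+93D8

Derivation:
Byte[0]=5D: 1-byte ASCII. cp=U+005D
Byte[1]=6A: 1-byte ASCII. cp=U+006A
Byte[2]=42: 1-byte ASCII. cp=U+0042
Byte[3]=D7: 2-byte lead, need 1 cont bytes. acc=0x17
Byte[4]=8B: continuation. acc=(acc<<6)|0x0B=0x5CB
Completed: cp=U+05CB (starts at byte 3)
Byte[5]=CB: 2-byte lead, need 1 cont bytes. acc=0xB
Byte[6]=9B: continuation. acc=(acc<<6)|0x1B=0x2DB
Completed: cp=U+02DB (starts at byte 5)
Byte[7]=E9: 3-byte lead, need 2 cont bytes. acc=0x9
Byte[8]=8F: continuation. acc=(acc<<6)|0x0F=0x24F
Byte[9]=98: continuation. acc=(acc<<6)|0x18=0x93D8
Completed: cp=U+93D8 (starts at byte 7)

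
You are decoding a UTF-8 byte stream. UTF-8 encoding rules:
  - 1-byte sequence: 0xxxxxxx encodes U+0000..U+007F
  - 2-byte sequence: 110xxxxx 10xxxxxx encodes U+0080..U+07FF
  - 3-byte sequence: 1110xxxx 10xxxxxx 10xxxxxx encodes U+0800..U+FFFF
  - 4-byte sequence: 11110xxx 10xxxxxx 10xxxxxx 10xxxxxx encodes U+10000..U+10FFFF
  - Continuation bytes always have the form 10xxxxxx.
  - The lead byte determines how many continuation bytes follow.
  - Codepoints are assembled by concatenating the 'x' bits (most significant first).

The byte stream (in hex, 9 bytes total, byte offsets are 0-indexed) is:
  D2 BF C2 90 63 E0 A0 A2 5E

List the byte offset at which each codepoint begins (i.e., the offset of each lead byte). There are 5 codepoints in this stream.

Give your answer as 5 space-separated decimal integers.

Byte[0]=D2: 2-byte lead, need 1 cont bytes. acc=0x12
Byte[1]=BF: continuation. acc=(acc<<6)|0x3F=0x4BF
Completed: cp=U+04BF (starts at byte 0)
Byte[2]=C2: 2-byte lead, need 1 cont bytes. acc=0x2
Byte[3]=90: continuation. acc=(acc<<6)|0x10=0x90
Completed: cp=U+0090 (starts at byte 2)
Byte[4]=63: 1-byte ASCII. cp=U+0063
Byte[5]=E0: 3-byte lead, need 2 cont bytes. acc=0x0
Byte[6]=A0: continuation. acc=(acc<<6)|0x20=0x20
Byte[7]=A2: continuation. acc=(acc<<6)|0x22=0x822
Completed: cp=U+0822 (starts at byte 5)
Byte[8]=5E: 1-byte ASCII. cp=U+005E

Answer: 0 2 4 5 8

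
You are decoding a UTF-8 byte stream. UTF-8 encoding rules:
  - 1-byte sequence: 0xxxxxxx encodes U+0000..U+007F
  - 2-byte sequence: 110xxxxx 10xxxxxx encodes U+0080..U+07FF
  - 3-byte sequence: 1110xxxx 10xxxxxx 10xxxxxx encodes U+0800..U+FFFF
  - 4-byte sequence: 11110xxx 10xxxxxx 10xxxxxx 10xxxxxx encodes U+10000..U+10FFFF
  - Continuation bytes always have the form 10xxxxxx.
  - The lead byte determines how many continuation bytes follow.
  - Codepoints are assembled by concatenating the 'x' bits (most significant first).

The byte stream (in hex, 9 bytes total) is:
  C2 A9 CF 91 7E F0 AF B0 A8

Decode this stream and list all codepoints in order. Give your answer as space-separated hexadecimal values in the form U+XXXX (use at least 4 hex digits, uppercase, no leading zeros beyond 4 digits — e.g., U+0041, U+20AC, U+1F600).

Byte[0]=C2: 2-byte lead, need 1 cont bytes. acc=0x2
Byte[1]=A9: continuation. acc=(acc<<6)|0x29=0xA9
Completed: cp=U+00A9 (starts at byte 0)
Byte[2]=CF: 2-byte lead, need 1 cont bytes. acc=0xF
Byte[3]=91: continuation. acc=(acc<<6)|0x11=0x3D1
Completed: cp=U+03D1 (starts at byte 2)
Byte[4]=7E: 1-byte ASCII. cp=U+007E
Byte[5]=F0: 4-byte lead, need 3 cont bytes. acc=0x0
Byte[6]=AF: continuation. acc=(acc<<6)|0x2F=0x2F
Byte[7]=B0: continuation. acc=(acc<<6)|0x30=0xBF0
Byte[8]=A8: continuation. acc=(acc<<6)|0x28=0x2FC28
Completed: cp=U+2FC28 (starts at byte 5)

Answer: U+00A9 U+03D1 U+007E U+2FC28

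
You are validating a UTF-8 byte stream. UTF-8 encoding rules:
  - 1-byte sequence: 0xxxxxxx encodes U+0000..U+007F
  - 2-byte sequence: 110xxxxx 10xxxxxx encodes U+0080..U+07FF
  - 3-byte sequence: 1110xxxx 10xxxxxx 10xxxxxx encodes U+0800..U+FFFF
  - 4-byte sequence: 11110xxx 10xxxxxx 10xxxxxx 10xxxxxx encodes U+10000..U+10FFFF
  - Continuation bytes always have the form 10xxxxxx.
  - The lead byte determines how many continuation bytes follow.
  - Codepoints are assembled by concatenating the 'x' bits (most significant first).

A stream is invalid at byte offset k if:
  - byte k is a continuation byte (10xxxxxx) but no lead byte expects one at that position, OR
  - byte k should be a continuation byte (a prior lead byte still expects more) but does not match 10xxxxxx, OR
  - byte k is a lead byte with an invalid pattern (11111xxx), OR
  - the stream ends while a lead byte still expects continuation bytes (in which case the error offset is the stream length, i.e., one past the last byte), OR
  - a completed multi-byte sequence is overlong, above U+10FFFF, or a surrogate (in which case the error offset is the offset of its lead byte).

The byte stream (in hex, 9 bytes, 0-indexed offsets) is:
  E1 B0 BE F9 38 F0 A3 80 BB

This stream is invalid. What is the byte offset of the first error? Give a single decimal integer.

Byte[0]=E1: 3-byte lead, need 2 cont bytes. acc=0x1
Byte[1]=B0: continuation. acc=(acc<<6)|0x30=0x70
Byte[2]=BE: continuation. acc=(acc<<6)|0x3E=0x1C3E
Completed: cp=U+1C3E (starts at byte 0)
Byte[3]=F9: INVALID lead byte (not 0xxx/110x/1110/11110)

Answer: 3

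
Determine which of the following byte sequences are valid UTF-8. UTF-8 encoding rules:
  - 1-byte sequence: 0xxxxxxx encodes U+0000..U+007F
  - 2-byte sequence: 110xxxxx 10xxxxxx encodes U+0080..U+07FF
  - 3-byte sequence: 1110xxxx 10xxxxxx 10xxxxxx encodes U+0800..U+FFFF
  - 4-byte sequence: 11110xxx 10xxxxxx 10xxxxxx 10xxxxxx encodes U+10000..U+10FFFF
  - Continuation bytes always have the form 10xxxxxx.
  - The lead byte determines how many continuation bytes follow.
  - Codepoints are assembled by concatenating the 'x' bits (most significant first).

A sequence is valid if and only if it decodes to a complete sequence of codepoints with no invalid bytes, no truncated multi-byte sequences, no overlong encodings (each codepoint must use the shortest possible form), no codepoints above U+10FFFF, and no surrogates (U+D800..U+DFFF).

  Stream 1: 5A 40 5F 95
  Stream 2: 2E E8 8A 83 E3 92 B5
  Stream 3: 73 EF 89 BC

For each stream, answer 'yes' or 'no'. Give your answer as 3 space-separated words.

Stream 1: error at byte offset 3. INVALID
Stream 2: decodes cleanly. VALID
Stream 3: decodes cleanly. VALID

Answer: no yes yes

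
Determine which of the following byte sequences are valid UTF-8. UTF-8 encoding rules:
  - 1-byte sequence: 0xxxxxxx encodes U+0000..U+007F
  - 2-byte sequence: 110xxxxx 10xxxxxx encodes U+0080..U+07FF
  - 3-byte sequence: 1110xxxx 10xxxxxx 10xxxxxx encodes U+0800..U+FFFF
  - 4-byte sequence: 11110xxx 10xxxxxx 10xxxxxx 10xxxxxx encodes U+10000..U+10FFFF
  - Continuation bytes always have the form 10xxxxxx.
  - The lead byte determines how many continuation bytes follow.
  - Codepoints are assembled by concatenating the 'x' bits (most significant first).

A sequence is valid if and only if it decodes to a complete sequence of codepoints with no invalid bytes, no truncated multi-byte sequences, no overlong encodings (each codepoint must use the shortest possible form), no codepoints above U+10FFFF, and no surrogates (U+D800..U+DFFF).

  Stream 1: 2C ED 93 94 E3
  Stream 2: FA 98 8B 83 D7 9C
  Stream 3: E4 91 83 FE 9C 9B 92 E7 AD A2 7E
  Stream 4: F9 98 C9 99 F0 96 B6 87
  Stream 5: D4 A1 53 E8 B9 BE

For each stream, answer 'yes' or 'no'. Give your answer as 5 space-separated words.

Stream 1: error at byte offset 5. INVALID
Stream 2: error at byte offset 0. INVALID
Stream 3: error at byte offset 3. INVALID
Stream 4: error at byte offset 0. INVALID
Stream 5: decodes cleanly. VALID

Answer: no no no no yes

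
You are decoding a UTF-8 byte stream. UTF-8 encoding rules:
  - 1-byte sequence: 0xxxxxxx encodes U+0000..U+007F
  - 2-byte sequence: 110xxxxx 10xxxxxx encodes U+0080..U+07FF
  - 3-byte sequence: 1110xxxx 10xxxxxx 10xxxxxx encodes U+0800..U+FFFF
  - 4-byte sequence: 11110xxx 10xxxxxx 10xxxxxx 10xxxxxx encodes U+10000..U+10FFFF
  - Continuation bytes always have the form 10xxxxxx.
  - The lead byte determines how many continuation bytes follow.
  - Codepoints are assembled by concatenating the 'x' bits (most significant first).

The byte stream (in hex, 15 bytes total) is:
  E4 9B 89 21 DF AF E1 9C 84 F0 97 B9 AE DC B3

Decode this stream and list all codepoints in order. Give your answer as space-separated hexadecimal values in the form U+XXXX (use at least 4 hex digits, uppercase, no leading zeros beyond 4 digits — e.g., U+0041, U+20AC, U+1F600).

Answer: U+46C9 U+0021 U+07EF U+1704 U+17E6E U+0733

Derivation:
Byte[0]=E4: 3-byte lead, need 2 cont bytes. acc=0x4
Byte[1]=9B: continuation. acc=(acc<<6)|0x1B=0x11B
Byte[2]=89: continuation. acc=(acc<<6)|0x09=0x46C9
Completed: cp=U+46C9 (starts at byte 0)
Byte[3]=21: 1-byte ASCII. cp=U+0021
Byte[4]=DF: 2-byte lead, need 1 cont bytes. acc=0x1F
Byte[5]=AF: continuation. acc=(acc<<6)|0x2F=0x7EF
Completed: cp=U+07EF (starts at byte 4)
Byte[6]=E1: 3-byte lead, need 2 cont bytes. acc=0x1
Byte[7]=9C: continuation. acc=(acc<<6)|0x1C=0x5C
Byte[8]=84: continuation. acc=(acc<<6)|0x04=0x1704
Completed: cp=U+1704 (starts at byte 6)
Byte[9]=F0: 4-byte lead, need 3 cont bytes. acc=0x0
Byte[10]=97: continuation. acc=(acc<<6)|0x17=0x17
Byte[11]=B9: continuation. acc=(acc<<6)|0x39=0x5F9
Byte[12]=AE: continuation. acc=(acc<<6)|0x2E=0x17E6E
Completed: cp=U+17E6E (starts at byte 9)
Byte[13]=DC: 2-byte lead, need 1 cont bytes. acc=0x1C
Byte[14]=B3: continuation. acc=(acc<<6)|0x33=0x733
Completed: cp=U+0733 (starts at byte 13)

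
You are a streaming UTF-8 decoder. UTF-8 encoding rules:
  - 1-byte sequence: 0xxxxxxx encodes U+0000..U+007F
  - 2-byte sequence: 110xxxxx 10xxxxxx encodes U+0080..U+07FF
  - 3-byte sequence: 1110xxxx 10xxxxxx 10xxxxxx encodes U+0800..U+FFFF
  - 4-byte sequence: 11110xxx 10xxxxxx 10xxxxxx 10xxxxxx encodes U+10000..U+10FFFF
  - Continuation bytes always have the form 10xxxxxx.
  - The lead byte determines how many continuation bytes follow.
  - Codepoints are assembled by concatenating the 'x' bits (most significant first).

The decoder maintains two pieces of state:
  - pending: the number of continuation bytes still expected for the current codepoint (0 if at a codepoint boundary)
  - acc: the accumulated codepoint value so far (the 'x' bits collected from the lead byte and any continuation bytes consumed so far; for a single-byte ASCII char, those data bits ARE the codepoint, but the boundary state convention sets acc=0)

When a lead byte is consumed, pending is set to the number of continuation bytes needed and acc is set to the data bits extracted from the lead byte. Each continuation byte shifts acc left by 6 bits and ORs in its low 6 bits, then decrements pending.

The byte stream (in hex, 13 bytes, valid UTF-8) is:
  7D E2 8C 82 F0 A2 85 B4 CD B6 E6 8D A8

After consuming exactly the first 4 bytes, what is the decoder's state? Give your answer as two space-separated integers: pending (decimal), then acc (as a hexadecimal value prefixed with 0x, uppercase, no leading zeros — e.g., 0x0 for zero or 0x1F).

Answer: 0 0x2302

Derivation:
Byte[0]=7D: 1-byte. pending=0, acc=0x0
Byte[1]=E2: 3-byte lead. pending=2, acc=0x2
Byte[2]=8C: continuation. acc=(acc<<6)|0x0C=0x8C, pending=1
Byte[3]=82: continuation. acc=(acc<<6)|0x02=0x2302, pending=0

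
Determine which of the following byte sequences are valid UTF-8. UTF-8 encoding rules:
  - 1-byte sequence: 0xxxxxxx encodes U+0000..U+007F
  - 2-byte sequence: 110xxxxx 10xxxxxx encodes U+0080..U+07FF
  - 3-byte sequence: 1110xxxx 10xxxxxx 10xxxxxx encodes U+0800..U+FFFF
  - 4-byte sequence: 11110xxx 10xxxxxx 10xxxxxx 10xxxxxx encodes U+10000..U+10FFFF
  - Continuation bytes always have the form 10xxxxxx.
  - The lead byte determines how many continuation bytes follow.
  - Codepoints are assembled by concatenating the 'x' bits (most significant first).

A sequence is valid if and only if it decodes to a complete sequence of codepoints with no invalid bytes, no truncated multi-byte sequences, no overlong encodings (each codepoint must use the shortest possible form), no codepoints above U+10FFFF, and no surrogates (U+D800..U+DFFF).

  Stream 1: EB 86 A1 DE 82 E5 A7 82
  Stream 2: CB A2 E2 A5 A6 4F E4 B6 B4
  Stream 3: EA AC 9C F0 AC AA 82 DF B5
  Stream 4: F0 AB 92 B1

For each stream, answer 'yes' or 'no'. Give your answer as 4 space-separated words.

Answer: yes yes yes yes

Derivation:
Stream 1: decodes cleanly. VALID
Stream 2: decodes cleanly. VALID
Stream 3: decodes cleanly. VALID
Stream 4: decodes cleanly. VALID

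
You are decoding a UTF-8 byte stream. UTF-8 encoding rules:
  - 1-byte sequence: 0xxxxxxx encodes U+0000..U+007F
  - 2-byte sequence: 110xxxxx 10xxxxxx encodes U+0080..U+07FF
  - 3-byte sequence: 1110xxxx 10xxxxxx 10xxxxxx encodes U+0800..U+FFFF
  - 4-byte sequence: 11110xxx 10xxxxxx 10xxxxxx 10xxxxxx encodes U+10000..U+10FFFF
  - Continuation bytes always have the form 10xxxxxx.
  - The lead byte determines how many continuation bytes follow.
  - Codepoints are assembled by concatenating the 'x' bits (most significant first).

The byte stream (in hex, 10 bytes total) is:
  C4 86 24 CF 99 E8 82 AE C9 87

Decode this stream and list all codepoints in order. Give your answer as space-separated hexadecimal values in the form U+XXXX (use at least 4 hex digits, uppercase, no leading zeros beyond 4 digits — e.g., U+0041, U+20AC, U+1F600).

Byte[0]=C4: 2-byte lead, need 1 cont bytes. acc=0x4
Byte[1]=86: continuation. acc=(acc<<6)|0x06=0x106
Completed: cp=U+0106 (starts at byte 0)
Byte[2]=24: 1-byte ASCII. cp=U+0024
Byte[3]=CF: 2-byte lead, need 1 cont bytes. acc=0xF
Byte[4]=99: continuation. acc=(acc<<6)|0x19=0x3D9
Completed: cp=U+03D9 (starts at byte 3)
Byte[5]=E8: 3-byte lead, need 2 cont bytes. acc=0x8
Byte[6]=82: continuation. acc=(acc<<6)|0x02=0x202
Byte[7]=AE: continuation. acc=(acc<<6)|0x2E=0x80AE
Completed: cp=U+80AE (starts at byte 5)
Byte[8]=C9: 2-byte lead, need 1 cont bytes. acc=0x9
Byte[9]=87: continuation. acc=(acc<<6)|0x07=0x247
Completed: cp=U+0247 (starts at byte 8)

Answer: U+0106 U+0024 U+03D9 U+80AE U+0247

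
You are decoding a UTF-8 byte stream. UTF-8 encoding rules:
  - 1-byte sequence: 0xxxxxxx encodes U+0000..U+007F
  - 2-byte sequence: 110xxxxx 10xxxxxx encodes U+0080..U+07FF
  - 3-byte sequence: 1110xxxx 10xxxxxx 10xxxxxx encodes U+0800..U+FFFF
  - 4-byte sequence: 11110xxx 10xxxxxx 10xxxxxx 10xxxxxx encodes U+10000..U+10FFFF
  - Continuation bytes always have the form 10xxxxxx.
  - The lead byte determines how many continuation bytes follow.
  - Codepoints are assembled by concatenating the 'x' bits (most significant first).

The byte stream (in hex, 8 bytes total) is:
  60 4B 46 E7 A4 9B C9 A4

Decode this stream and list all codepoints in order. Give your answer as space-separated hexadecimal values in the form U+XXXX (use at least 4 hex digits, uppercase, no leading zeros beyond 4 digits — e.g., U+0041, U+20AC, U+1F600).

Byte[0]=60: 1-byte ASCII. cp=U+0060
Byte[1]=4B: 1-byte ASCII. cp=U+004B
Byte[2]=46: 1-byte ASCII. cp=U+0046
Byte[3]=E7: 3-byte lead, need 2 cont bytes. acc=0x7
Byte[4]=A4: continuation. acc=(acc<<6)|0x24=0x1E4
Byte[5]=9B: continuation. acc=(acc<<6)|0x1B=0x791B
Completed: cp=U+791B (starts at byte 3)
Byte[6]=C9: 2-byte lead, need 1 cont bytes. acc=0x9
Byte[7]=A4: continuation. acc=(acc<<6)|0x24=0x264
Completed: cp=U+0264 (starts at byte 6)

Answer: U+0060 U+004B U+0046 U+791B U+0264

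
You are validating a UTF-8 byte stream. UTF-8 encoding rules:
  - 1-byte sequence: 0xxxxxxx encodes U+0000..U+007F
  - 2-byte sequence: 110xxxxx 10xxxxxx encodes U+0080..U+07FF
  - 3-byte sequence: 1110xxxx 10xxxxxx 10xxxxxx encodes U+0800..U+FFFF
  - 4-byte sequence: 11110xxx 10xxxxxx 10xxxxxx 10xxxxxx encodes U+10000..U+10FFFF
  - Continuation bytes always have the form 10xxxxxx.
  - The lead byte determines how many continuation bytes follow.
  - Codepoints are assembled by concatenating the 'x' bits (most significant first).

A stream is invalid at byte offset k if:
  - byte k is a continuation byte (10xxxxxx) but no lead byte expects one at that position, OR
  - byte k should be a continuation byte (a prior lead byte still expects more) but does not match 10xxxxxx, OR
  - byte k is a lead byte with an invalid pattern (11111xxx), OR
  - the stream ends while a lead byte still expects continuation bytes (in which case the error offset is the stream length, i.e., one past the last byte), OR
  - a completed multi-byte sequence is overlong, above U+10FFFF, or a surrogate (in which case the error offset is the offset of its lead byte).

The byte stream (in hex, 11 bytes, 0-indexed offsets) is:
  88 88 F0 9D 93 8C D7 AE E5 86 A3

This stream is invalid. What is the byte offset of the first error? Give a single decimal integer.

Byte[0]=88: INVALID lead byte (not 0xxx/110x/1110/11110)

Answer: 0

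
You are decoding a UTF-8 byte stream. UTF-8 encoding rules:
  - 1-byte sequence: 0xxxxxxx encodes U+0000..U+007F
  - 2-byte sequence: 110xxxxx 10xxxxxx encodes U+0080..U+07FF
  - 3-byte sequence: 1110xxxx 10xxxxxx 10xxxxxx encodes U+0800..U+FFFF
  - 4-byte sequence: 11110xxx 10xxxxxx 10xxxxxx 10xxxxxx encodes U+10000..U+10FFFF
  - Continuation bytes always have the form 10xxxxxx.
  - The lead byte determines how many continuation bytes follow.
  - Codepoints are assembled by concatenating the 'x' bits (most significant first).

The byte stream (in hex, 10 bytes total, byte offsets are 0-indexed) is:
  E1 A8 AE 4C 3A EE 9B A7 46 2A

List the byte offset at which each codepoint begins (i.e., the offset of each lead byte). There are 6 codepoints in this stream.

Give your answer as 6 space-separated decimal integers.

Answer: 0 3 4 5 8 9

Derivation:
Byte[0]=E1: 3-byte lead, need 2 cont bytes. acc=0x1
Byte[1]=A8: continuation. acc=(acc<<6)|0x28=0x68
Byte[2]=AE: continuation. acc=(acc<<6)|0x2E=0x1A2E
Completed: cp=U+1A2E (starts at byte 0)
Byte[3]=4C: 1-byte ASCII. cp=U+004C
Byte[4]=3A: 1-byte ASCII. cp=U+003A
Byte[5]=EE: 3-byte lead, need 2 cont bytes. acc=0xE
Byte[6]=9B: continuation. acc=(acc<<6)|0x1B=0x39B
Byte[7]=A7: continuation. acc=(acc<<6)|0x27=0xE6E7
Completed: cp=U+E6E7 (starts at byte 5)
Byte[8]=46: 1-byte ASCII. cp=U+0046
Byte[9]=2A: 1-byte ASCII. cp=U+002A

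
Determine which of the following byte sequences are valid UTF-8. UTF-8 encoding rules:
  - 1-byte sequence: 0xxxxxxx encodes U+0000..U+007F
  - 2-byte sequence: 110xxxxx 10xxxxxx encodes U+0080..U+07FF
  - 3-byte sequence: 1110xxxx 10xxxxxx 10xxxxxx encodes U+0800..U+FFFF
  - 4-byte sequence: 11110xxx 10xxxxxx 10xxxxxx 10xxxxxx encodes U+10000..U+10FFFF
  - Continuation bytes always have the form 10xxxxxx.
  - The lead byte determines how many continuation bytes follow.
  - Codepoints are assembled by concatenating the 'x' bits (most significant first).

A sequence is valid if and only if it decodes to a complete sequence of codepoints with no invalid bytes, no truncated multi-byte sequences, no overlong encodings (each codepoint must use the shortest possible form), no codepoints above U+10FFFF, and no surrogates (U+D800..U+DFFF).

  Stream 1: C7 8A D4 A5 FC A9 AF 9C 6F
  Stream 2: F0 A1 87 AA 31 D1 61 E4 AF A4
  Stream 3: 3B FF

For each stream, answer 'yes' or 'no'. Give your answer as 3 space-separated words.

Stream 1: error at byte offset 4. INVALID
Stream 2: error at byte offset 6. INVALID
Stream 3: error at byte offset 1. INVALID

Answer: no no no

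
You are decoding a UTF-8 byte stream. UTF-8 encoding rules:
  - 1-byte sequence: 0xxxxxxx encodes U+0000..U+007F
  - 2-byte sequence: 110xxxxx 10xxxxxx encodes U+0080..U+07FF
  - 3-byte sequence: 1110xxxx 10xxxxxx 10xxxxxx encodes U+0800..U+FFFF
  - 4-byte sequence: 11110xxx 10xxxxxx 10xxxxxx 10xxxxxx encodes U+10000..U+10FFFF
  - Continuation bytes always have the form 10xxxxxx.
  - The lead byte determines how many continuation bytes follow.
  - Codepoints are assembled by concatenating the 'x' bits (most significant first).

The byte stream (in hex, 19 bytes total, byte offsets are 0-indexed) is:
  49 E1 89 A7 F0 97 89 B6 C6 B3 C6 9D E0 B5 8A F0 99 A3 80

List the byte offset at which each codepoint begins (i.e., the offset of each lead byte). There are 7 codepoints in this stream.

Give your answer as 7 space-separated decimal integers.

Byte[0]=49: 1-byte ASCII. cp=U+0049
Byte[1]=E1: 3-byte lead, need 2 cont bytes. acc=0x1
Byte[2]=89: continuation. acc=(acc<<6)|0x09=0x49
Byte[3]=A7: continuation. acc=(acc<<6)|0x27=0x1267
Completed: cp=U+1267 (starts at byte 1)
Byte[4]=F0: 4-byte lead, need 3 cont bytes. acc=0x0
Byte[5]=97: continuation. acc=(acc<<6)|0x17=0x17
Byte[6]=89: continuation. acc=(acc<<6)|0x09=0x5C9
Byte[7]=B6: continuation. acc=(acc<<6)|0x36=0x17276
Completed: cp=U+17276 (starts at byte 4)
Byte[8]=C6: 2-byte lead, need 1 cont bytes. acc=0x6
Byte[9]=B3: continuation. acc=(acc<<6)|0x33=0x1B3
Completed: cp=U+01B3 (starts at byte 8)
Byte[10]=C6: 2-byte lead, need 1 cont bytes. acc=0x6
Byte[11]=9D: continuation. acc=(acc<<6)|0x1D=0x19D
Completed: cp=U+019D (starts at byte 10)
Byte[12]=E0: 3-byte lead, need 2 cont bytes. acc=0x0
Byte[13]=B5: continuation. acc=(acc<<6)|0x35=0x35
Byte[14]=8A: continuation. acc=(acc<<6)|0x0A=0xD4A
Completed: cp=U+0D4A (starts at byte 12)
Byte[15]=F0: 4-byte lead, need 3 cont bytes. acc=0x0
Byte[16]=99: continuation. acc=(acc<<6)|0x19=0x19
Byte[17]=A3: continuation. acc=(acc<<6)|0x23=0x663
Byte[18]=80: continuation. acc=(acc<<6)|0x00=0x198C0
Completed: cp=U+198C0 (starts at byte 15)

Answer: 0 1 4 8 10 12 15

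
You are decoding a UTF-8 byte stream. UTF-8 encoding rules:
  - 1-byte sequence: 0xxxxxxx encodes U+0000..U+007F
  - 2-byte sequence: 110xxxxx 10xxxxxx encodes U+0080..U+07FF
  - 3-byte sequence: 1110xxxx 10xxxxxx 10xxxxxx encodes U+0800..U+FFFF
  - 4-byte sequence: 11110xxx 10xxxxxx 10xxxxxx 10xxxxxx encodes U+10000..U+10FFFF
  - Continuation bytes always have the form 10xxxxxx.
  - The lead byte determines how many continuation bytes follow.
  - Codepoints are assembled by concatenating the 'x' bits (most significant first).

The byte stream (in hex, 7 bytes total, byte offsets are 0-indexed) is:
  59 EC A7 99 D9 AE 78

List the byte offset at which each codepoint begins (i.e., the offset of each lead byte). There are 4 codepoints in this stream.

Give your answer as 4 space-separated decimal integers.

Answer: 0 1 4 6

Derivation:
Byte[0]=59: 1-byte ASCII. cp=U+0059
Byte[1]=EC: 3-byte lead, need 2 cont bytes. acc=0xC
Byte[2]=A7: continuation. acc=(acc<<6)|0x27=0x327
Byte[3]=99: continuation. acc=(acc<<6)|0x19=0xC9D9
Completed: cp=U+C9D9 (starts at byte 1)
Byte[4]=D9: 2-byte lead, need 1 cont bytes. acc=0x19
Byte[5]=AE: continuation. acc=(acc<<6)|0x2E=0x66E
Completed: cp=U+066E (starts at byte 4)
Byte[6]=78: 1-byte ASCII. cp=U+0078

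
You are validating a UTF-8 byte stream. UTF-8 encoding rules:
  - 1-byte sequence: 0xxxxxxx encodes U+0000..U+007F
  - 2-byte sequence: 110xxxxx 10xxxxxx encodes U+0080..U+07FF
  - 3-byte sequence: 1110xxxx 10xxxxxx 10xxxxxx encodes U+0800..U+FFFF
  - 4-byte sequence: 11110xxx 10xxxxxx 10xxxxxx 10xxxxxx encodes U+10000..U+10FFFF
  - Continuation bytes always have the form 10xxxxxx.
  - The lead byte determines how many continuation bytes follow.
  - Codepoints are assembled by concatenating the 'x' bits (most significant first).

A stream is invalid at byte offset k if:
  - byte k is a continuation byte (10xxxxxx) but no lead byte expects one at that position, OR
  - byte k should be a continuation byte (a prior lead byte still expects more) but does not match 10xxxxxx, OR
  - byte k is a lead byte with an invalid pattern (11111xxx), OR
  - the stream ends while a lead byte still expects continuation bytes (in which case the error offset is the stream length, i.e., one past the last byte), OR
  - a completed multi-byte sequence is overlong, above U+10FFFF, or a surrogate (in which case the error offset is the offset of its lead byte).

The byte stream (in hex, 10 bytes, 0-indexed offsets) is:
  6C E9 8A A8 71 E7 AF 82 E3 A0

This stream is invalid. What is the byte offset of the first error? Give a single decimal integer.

Byte[0]=6C: 1-byte ASCII. cp=U+006C
Byte[1]=E9: 3-byte lead, need 2 cont bytes. acc=0x9
Byte[2]=8A: continuation. acc=(acc<<6)|0x0A=0x24A
Byte[3]=A8: continuation. acc=(acc<<6)|0x28=0x92A8
Completed: cp=U+92A8 (starts at byte 1)
Byte[4]=71: 1-byte ASCII. cp=U+0071
Byte[5]=E7: 3-byte lead, need 2 cont bytes. acc=0x7
Byte[6]=AF: continuation. acc=(acc<<6)|0x2F=0x1EF
Byte[7]=82: continuation. acc=(acc<<6)|0x02=0x7BC2
Completed: cp=U+7BC2 (starts at byte 5)
Byte[8]=E3: 3-byte lead, need 2 cont bytes. acc=0x3
Byte[9]=A0: continuation. acc=(acc<<6)|0x20=0xE0
Byte[10]: stream ended, expected continuation. INVALID

Answer: 10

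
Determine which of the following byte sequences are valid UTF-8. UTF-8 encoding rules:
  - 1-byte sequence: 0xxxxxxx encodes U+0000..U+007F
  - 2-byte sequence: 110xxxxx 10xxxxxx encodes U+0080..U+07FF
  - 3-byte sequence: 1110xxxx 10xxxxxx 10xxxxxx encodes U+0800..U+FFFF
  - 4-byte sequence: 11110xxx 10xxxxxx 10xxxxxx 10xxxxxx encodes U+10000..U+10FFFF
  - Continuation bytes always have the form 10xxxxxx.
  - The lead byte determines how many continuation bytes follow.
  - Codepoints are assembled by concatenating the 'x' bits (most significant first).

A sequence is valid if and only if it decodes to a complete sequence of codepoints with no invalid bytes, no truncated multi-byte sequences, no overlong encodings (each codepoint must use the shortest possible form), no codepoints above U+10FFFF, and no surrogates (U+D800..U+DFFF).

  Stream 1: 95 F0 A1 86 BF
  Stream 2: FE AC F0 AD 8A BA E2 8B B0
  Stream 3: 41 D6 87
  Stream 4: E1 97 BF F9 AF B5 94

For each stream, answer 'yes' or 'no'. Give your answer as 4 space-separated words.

Stream 1: error at byte offset 0. INVALID
Stream 2: error at byte offset 0. INVALID
Stream 3: decodes cleanly. VALID
Stream 4: error at byte offset 3. INVALID

Answer: no no yes no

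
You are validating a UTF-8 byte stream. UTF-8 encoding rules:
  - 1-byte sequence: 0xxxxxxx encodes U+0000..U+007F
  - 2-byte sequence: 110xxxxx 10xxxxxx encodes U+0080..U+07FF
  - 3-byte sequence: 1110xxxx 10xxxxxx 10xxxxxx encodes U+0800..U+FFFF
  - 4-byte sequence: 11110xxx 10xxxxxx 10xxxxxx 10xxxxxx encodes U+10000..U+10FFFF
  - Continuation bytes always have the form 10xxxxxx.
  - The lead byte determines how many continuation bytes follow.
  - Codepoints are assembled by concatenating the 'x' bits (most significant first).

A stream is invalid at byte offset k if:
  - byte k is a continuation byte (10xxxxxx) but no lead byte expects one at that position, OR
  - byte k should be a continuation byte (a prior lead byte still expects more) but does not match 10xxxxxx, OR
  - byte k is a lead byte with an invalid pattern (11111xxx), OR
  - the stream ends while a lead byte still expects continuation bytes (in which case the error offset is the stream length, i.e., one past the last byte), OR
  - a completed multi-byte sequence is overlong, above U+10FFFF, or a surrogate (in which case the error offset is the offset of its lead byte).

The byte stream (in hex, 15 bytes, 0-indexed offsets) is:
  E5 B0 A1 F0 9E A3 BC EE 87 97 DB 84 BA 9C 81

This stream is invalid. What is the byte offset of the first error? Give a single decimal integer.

Byte[0]=E5: 3-byte lead, need 2 cont bytes. acc=0x5
Byte[1]=B0: continuation. acc=(acc<<6)|0x30=0x170
Byte[2]=A1: continuation. acc=(acc<<6)|0x21=0x5C21
Completed: cp=U+5C21 (starts at byte 0)
Byte[3]=F0: 4-byte lead, need 3 cont bytes. acc=0x0
Byte[4]=9E: continuation. acc=(acc<<6)|0x1E=0x1E
Byte[5]=A3: continuation. acc=(acc<<6)|0x23=0x7A3
Byte[6]=BC: continuation. acc=(acc<<6)|0x3C=0x1E8FC
Completed: cp=U+1E8FC (starts at byte 3)
Byte[7]=EE: 3-byte lead, need 2 cont bytes. acc=0xE
Byte[8]=87: continuation. acc=(acc<<6)|0x07=0x387
Byte[9]=97: continuation. acc=(acc<<6)|0x17=0xE1D7
Completed: cp=U+E1D7 (starts at byte 7)
Byte[10]=DB: 2-byte lead, need 1 cont bytes. acc=0x1B
Byte[11]=84: continuation. acc=(acc<<6)|0x04=0x6C4
Completed: cp=U+06C4 (starts at byte 10)
Byte[12]=BA: INVALID lead byte (not 0xxx/110x/1110/11110)

Answer: 12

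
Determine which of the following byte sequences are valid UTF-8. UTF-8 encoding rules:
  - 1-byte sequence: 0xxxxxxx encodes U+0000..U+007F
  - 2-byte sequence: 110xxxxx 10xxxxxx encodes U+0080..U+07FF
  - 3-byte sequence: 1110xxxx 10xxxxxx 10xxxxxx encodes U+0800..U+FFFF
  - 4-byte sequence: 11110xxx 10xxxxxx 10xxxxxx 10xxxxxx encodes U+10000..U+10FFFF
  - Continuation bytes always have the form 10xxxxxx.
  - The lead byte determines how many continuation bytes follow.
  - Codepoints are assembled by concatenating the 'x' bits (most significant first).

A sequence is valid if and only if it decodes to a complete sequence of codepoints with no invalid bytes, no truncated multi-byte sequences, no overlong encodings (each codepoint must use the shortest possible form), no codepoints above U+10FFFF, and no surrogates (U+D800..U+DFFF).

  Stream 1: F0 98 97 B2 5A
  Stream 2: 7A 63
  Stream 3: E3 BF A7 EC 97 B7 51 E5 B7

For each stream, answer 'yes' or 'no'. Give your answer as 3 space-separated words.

Stream 1: decodes cleanly. VALID
Stream 2: decodes cleanly. VALID
Stream 3: error at byte offset 9. INVALID

Answer: yes yes no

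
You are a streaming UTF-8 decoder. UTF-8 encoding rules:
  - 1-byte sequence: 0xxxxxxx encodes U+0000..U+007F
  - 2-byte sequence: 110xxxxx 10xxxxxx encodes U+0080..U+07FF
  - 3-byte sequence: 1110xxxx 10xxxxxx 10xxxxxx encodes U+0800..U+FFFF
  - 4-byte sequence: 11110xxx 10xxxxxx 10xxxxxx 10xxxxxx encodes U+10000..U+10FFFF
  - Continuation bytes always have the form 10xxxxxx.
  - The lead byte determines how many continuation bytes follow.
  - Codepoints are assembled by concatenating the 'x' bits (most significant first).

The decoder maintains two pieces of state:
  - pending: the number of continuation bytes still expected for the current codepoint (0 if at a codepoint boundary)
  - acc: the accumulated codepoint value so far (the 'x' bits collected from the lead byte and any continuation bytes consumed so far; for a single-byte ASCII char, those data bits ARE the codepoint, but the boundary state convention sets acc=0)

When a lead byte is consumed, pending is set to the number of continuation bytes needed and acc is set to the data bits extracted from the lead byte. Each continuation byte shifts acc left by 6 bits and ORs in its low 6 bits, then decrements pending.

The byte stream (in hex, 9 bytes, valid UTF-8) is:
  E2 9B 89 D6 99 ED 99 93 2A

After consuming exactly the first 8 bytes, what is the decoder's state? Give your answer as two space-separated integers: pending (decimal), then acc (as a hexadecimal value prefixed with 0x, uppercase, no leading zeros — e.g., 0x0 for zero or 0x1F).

Answer: 0 0xD653

Derivation:
Byte[0]=E2: 3-byte lead. pending=2, acc=0x2
Byte[1]=9B: continuation. acc=(acc<<6)|0x1B=0x9B, pending=1
Byte[2]=89: continuation. acc=(acc<<6)|0x09=0x26C9, pending=0
Byte[3]=D6: 2-byte lead. pending=1, acc=0x16
Byte[4]=99: continuation. acc=(acc<<6)|0x19=0x599, pending=0
Byte[5]=ED: 3-byte lead. pending=2, acc=0xD
Byte[6]=99: continuation. acc=(acc<<6)|0x19=0x359, pending=1
Byte[7]=93: continuation. acc=(acc<<6)|0x13=0xD653, pending=0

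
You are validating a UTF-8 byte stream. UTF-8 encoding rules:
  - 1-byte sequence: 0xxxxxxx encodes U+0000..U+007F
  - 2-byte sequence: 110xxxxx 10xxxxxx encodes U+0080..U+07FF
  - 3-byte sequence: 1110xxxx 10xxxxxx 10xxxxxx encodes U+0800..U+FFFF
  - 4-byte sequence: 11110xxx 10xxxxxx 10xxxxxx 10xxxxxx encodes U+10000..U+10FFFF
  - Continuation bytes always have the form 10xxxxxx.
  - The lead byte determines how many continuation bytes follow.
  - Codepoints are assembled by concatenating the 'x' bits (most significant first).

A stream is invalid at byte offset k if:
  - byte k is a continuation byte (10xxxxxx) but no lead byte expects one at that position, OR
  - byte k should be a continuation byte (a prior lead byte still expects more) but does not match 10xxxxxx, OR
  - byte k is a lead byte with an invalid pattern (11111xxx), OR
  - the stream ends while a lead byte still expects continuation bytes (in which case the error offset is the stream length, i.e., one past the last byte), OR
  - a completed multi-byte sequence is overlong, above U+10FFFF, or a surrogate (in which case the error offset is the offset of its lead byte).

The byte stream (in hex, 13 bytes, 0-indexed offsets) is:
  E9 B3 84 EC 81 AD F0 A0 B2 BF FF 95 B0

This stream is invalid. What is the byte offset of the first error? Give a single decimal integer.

Byte[0]=E9: 3-byte lead, need 2 cont bytes. acc=0x9
Byte[1]=B3: continuation. acc=(acc<<6)|0x33=0x273
Byte[2]=84: continuation. acc=(acc<<6)|0x04=0x9CC4
Completed: cp=U+9CC4 (starts at byte 0)
Byte[3]=EC: 3-byte lead, need 2 cont bytes. acc=0xC
Byte[4]=81: continuation. acc=(acc<<6)|0x01=0x301
Byte[5]=AD: continuation. acc=(acc<<6)|0x2D=0xC06D
Completed: cp=U+C06D (starts at byte 3)
Byte[6]=F0: 4-byte lead, need 3 cont bytes. acc=0x0
Byte[7]=A0: continuation. acc=(acc<<6)|0x20=0x20
Byte[8]=B2: continuation. acc=(acc<<6)|0x32=0x832
Byte[9]=BF: continuation. acc=(acc<<6)|0x3F=0x20CBF
Completed: cp=U+20CBF (starts at byte 6)
Byte[10]=FF: INVALID lead byte (not 0xxx/110x/1110/11110)

Answer: 10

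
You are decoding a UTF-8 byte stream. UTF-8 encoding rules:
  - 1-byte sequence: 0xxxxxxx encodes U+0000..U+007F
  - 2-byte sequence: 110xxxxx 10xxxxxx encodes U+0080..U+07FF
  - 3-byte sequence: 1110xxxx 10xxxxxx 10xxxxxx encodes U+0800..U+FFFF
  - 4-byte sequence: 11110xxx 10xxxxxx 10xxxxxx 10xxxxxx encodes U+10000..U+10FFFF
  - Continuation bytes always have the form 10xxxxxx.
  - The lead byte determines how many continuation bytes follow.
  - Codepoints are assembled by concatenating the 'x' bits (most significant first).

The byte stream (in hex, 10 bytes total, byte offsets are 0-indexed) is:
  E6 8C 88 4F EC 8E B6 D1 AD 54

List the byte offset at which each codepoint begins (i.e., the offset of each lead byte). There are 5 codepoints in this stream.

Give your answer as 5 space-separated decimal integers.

Answer: 0 3 4 7 9

Derivation:
Byte[0]=E6: 3-byte lead, need 2 cont bytes. acc=0x6
Byte[1]=8C: continuation. acc=(acc<<6)|0x0C=0x18C
Byte[2]=88: continuation. acc=(acc<<6)|0x08=0x6308
Completed: cp=U+6308 (starts at byte 0)
Byte[3]=4F: 1-byte ASCII. cp=U+004F
Byte[4]=EC: 3-byte lead, need 2 cont bytes. acc=0xC
Byte[5]=8E: continuation. acc=(acc<<6)|0x0E=0x30E
Byte[6]=B6: continuation. acc=(acc<<6)|0x36=0xC3B6
Completed: cp=U+C3B6 (starts at byte 4)
Byte[7]=D1: 2-byte lead, need 1 cont bytes. acc=0x11
Byte[8]=AD: continuation. acc=(acc<<6)|0x2D=0x46D
Completed: cp=U+046D (starts at byte 7)
Byte[9]=54: 1-byte ASCII. cp=U+0054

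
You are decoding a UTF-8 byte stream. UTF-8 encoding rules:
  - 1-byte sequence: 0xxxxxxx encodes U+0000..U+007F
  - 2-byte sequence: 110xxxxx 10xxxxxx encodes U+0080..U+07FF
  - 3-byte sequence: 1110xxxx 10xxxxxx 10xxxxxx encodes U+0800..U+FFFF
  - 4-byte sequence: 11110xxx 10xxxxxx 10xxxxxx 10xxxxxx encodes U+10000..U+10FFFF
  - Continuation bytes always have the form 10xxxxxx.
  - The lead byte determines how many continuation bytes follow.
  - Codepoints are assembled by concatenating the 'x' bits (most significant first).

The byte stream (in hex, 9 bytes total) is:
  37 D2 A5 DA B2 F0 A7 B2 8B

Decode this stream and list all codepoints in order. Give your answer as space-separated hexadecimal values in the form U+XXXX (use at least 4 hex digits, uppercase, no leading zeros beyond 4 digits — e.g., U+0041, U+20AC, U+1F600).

Answer: U+0037 U+04A5 U+06B2 U+27C8B

Derivation:
Byte[0]=37: 1-byte ASCII. cp=U+0037
Byte[1]=D2: 2-byte lead, need 1 cont bytes. acc=0x12
Byte[2]=A5: continuation. acc=(acc<<6)|0x25=0x4A5
Completed: cp=U+04A5 (starts at byte 1)
Byte[3]=DA: 2-byte lead, need 1 cont bytes. acc=0x1A
Byte[4]=B2: continuation. acc=(acc<<6)|0x32=0x6B2
Completed: cp=U+06B2 (starts at byte 3)
Byte[5]=F0: 4-byte lead, need 3 cont bytes. acc=0x0
Byte[6]=A7: continuation. acc=(acc<<6)|0x27=0x27
Byte[7]=B2: continuation. acc=(acc<<6)|0x32=0x9F2
Byte[8]=8B: continuation. acc=(acc<<6)|0x0B=0x27C8B
Completed: cp=U+27C8B (starts at byte 5)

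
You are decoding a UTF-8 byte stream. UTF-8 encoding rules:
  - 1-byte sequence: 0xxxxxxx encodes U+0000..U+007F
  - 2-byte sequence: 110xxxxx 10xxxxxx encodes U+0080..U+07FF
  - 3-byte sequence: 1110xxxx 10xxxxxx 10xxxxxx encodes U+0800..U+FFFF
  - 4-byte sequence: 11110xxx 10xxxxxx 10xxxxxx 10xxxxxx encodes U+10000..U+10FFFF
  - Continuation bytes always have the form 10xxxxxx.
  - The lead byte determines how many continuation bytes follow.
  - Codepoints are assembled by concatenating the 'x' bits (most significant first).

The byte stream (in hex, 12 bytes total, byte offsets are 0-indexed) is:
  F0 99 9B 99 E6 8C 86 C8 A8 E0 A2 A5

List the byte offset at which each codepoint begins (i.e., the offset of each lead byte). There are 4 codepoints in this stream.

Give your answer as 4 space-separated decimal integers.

Byte[0]=F0: 4-byte lead, need 3 cont bytes. acc=0x0
Byte[1]=99: continuation. acc=(acc<<6)|0x19=0x19
Byte[2]=9B: continuation. acc=(acc<<6)|0x1B=0x65B
Byte[3]=99: continuation. acc=(acc<<6)|0x19=0x196D9
Completed: cp=U+196D9 (starts at byte 0)
Byte[4]=E6: 3-byte lead, need 2 cont bytes. acc=0x6
Byte[5]=8C: continuation. acc=(acc<<6)|0x0C=0x18C
Byte[6]=86: continuation. acc=(acc<<6)|0x06=0x6306
Completed: cp=U+6306 (starts at byte 4)
Byte[7]=C8: 2-byte lead, need 1 cont bytes. acc=0x8
Byte[8]=A8: continuation. acc=(acc<<6)|0x28=0x228
Completed: cp=U+0228 (starts at byte 7)
Byte[9]=E0: 3-byte lead, need 2 cont bytes. acc=0x0
Byte[10]=A2: continuation. acc=(acc<<6)|0x22=0x22
Byte[11]=A5: continuation. acc=(acc<<6)|0x25=0x8A5
Completed: cp=U+08A5 (starts at byte 9)

Answer: 0 4 7 9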